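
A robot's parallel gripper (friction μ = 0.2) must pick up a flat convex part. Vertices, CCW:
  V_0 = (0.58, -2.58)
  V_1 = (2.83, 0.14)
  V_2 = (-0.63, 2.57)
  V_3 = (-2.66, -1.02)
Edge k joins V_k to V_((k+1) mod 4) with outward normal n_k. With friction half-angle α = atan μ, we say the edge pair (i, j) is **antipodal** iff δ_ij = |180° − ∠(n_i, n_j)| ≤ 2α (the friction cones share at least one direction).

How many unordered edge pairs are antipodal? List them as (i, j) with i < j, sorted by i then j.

α = atan 0.2 = 11.31°;  2α = 22.62°
n_0 = (+0.7705, -0.6374)
n_1 = (+0.5747, +0.8183)
n_2 = (-0.8705, +0.4922)
n_3 = (-0.4338, -0.9010)
  (0,1): δ = 85.48°  ·
  (0,2): δ = 10.11°  ✓
  (0,3): δ = 103.89°  ·
  (1,2): δ = 84.41°  ·
  (1,3): δ = 9.37°  ✓
  (2,3): δ = 86.22°  ·
antipodal pairs: 2

count = 2; pairs: (0,2), (1,3)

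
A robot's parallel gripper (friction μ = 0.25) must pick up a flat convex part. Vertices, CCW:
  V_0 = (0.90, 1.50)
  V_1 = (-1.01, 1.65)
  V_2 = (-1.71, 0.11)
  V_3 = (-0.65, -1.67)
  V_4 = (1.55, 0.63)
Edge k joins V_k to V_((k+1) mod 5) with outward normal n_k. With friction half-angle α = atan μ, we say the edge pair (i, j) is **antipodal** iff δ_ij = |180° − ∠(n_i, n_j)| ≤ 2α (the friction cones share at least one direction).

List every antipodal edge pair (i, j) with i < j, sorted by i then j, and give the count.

α = atan 0.25 = 14.04°;  2α = 28.07°
n_0 = (+0.0783, +0.9969)
n_1 = (-0.9104, +0.4138)
n_2 = (-0.8592, -0.5117)
n_3 = (+0.7226, -0.6912)
n_4 = (+0.8011, +0.5985)
  (0,1): δ = 109.95°  ·
  (0,2): δ = 54.74°  ·
  (0,3): δ = 50.76°  ·
  (0,4): δ = 131.25°  ·
  (1,2): δ = 124.78°  ·
  (1,3): δ = 19.28°  ✓
  (1,4): δ = 61.21°  ·
  (2,3): δ = 74.50°  ·
  (2,4): δ = 5.99°  ✓
  (3,4): δ = 99.51°  ·
antipodal pairs: 2

count = 2; pairs: (1,3), (2,4)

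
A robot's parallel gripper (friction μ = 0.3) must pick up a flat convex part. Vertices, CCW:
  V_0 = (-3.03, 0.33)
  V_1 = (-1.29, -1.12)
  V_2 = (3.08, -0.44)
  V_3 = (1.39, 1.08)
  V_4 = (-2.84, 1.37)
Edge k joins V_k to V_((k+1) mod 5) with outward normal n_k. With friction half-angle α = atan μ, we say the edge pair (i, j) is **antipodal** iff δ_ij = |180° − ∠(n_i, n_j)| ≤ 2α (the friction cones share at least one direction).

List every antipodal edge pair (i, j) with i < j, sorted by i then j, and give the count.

α = atan 0.3 = 16.70°;  2α = 33.40°
n_0 = (-0.6402, -0.7682)
n_1 = (+0.1538, -0.9881)
n_2 = (+0.6687, +0.7435)
n_3 = (+0.0684, +0.9977)
n_4 = (-0.9837, +0.1797)
  (0,1): δ = 131.35°  ·
  (0,2): δ = 2.16°  ✓
  (0,3): δ = 35.88°  ·
  (0,4): δ = 119.45°  ·
  (1,2): δ = 50.81°  ·
  (1,3): δ = 12.77°  ✓
  (1,4): δ = 70.80°  ·
  (2,3): δ = 141.95°  ·
  (2,4): δ = 58.38°  ·
  (3,4): δ = 96.43°  ·
antipodal pairs: 2

count = 2; pairs: (0,2), (1,3)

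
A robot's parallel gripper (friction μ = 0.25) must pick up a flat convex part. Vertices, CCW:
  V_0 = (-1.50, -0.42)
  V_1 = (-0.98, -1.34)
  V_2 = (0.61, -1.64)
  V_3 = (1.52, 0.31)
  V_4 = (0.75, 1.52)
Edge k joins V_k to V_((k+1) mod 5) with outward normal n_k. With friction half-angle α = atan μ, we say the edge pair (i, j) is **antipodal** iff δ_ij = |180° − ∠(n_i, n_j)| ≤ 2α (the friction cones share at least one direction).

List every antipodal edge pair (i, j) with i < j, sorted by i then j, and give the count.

α = atan 0.25 = 14.04°;  2α = 28.07°
n_0 = (-0.8706, -0.4921)
n_1 = (-0.1854, -0.9827)
n_2 = (+0.9062, -0.4229)
n_3 = (+0.8437, +0.5369)
n_4 = (-0.6530, +0.7574)
  (0,1): δ = 130.16°  ·
  (0,2): δ = 54.49°  ·
  (0,3): δ = 3.00°  ✓
  (0,4): δ = 101.29°  ·
  (1,2): δ = 104.33°  ·
  (1,3): δ = 46.84°  ·
  (1,4): δ = 51.45°  ·
  (2,3): δ = 122.51°  ·
  (2,4): δ = 24.21°  ✓
  (3,4): δ = 81.70°  ·
antipodal pairs: 2

count = 2; pairs: (0,3), (2,4)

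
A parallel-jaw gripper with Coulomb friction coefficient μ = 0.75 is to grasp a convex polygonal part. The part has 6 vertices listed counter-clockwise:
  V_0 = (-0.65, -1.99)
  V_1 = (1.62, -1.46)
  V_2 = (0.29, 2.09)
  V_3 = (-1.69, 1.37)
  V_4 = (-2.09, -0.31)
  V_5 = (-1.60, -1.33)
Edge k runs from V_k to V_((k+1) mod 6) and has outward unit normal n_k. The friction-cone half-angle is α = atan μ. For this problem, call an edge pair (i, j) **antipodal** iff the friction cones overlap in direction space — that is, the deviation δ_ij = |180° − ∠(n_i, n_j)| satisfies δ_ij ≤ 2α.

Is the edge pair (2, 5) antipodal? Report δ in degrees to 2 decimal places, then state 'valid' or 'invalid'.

δ = 54.77°, valid

α = atan 0.75 = 36.87°;  2α = 73.74°
edge 2: e_2 = (-1.98, -0.72);  n_2 = (-0.3417, +0.9398)
edge 5: e_5 = (+0.95, -0.66);  n_5 = (-0.5706, -0.8213)
∠(n_2, n_5) = 125.23°
δ = |180° − 125.23°| = 54.77°
54.77° ≤ 2α = 73.74°  →  valid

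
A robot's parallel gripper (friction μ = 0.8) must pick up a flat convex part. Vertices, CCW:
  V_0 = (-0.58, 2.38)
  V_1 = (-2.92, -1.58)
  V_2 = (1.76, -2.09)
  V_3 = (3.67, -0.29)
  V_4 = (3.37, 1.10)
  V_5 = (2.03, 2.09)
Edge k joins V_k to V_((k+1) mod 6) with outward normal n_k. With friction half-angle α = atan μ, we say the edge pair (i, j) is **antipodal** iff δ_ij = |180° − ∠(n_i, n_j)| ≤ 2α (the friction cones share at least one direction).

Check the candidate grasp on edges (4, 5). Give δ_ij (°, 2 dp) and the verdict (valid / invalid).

α = atan 0.8 = 38.66°;  2α = 77.32°
edge 4: e_4 = (-1.34, +0.99);  n_4 = (+0.5942, +0.8043)
edge 5: e_5 = (-2.61, +0.29);  n_5 = (+0.1104, +0.9939)
∠(n_4, n_5) = 30.12°
δ = |180° − 30.12°| = 149.88°
149.88° > 2α = 77.32°  →  invalid

δ = 149.88°, invalid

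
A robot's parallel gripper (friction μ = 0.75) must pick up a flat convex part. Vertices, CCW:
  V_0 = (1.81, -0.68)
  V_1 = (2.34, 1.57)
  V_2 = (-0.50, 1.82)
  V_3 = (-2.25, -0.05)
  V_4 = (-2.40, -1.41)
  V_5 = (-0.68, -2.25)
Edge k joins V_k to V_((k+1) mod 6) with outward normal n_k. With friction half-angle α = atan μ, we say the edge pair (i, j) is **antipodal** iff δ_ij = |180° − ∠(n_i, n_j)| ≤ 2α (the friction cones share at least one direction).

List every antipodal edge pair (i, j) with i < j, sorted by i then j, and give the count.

count = 7; pairs: (0,2), (0,3), (1,4), (1,5), (2,4), (2,5), (3,5)

α = atan 0.75 = 36.87°;  2α = 73.74°
n_0 = (+0.9734, -0.2293)
n_1 = (+0.0877, +0.9961)
n_2 = (-0.7301, +0.6833)
n_3 = (-0.9940, +0.1096)
n_4 = (-0.4388, -0.8986)
n_5 = (+0.5334, -0.8459)
  (0,1): δ = 81.78°  ·
  (0,2): δ = 29.85°  ✓
  (0,3): δ = 6.96°  ✓
  (0,4): δ = 77.23°  ·
  (0,5): δ = 135.49°  ·
  (1,2): δ = 128.07°  ·
  (1,3): δ = 91.26°  ·
  (1,4): δ = 21.00°  ✓
  (1,5): δ = 37.26°  ✓
  (2,3): δ = 143.19°  ·
  (2,4): δ = 72.93°  ✓
  (2,5): δ = 14.67°  ✓
  (3,4): δ = 109.74°  ·
  (3,5): δ = 51.47°  ✓
  (4,5): δ = 121.74°  ·
antipodal pairs: 7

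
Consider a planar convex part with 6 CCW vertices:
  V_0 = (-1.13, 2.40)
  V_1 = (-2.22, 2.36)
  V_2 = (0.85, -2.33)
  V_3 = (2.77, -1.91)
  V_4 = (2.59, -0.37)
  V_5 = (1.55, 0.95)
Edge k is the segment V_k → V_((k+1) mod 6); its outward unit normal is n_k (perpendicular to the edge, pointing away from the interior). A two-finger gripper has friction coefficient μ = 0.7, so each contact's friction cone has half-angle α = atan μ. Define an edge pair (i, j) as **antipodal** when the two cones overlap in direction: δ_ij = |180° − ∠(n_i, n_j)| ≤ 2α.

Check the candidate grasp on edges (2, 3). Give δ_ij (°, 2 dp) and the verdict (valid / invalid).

α = atan 0.7 = 34.99°;  2α = 69.98°
edge 2: e_2 = (+1.92, +0.42);  n_2 = (+0.2137, -0.9769)
edge 3: e_3 = (-0.18, +1.54);  n_3 = (+0.9932, +0.1161)
∠(n_2, n_3) = 84.33°
δ = |180° − 84.33°| = 95.67°
95.67° > 2α = 69.98°  →  invalid

δ = 95.67°, invalid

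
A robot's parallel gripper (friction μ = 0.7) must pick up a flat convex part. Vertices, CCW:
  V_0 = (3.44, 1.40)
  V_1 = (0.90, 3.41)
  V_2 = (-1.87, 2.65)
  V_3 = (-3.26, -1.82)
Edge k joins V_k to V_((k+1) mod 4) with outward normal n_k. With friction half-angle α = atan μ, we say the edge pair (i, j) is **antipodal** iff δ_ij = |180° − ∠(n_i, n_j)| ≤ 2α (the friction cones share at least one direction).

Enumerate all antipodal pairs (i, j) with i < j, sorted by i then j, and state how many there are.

α = atan 0.7 = 34.99°;  2α = 69.98°
n_0 = (+0.6205, +0.7842)
n_1 = (-0.2646, +0.9644)
n_2 = (-0.9549, +0.2969)
n_3 = (+0.4332, -0.9013)
  (0,1): δ = 126.30°  ·
  (0,2): δ = 68.92°  ✓
  (0,3): δ = 64.02°  ✓
  (1,2): δ = 122.62°  ·
  (1,3): δ = 10.33°  ✓
  (2,3): δ = 47.06°  ✓
antipodal pairs: 4

count = 4; pairs: (0,2), (0,3), (1,3), (2,3)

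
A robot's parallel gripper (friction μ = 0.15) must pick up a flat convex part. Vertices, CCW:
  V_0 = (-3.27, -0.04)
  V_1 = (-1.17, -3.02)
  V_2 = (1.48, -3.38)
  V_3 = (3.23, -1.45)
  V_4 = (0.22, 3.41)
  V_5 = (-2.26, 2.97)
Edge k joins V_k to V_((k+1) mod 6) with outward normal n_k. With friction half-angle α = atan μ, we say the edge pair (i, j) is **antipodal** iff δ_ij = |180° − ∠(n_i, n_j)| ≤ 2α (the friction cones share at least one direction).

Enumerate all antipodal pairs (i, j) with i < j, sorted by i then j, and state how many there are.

α = atan 0.15 = 8.53°;  2α = 17.06°
n_0 = (-0.8174, -0.5760)
n_1 = (-0.1346, -0.9909)
n_2 = (+0.7408, -0.6717)
n_3 = (+0.8502, +0.5265)
n_4 = (-0.1747, +0.9846)
n_5 = (-0.9481, +0.3181)
  (0,1): δ = 132.91°  ·
  (0,2): δ = 77.37°  ·
  (0,3): δ = 3.40°  ✓
  (0,4): δ = 64.89°  ·
  (0,5): δ = 126.28°  ·
  (1,2): δ = 124.46°  ·
  (1,3): δ = 50.49°  ·
  (1,4): δ = 17.80°  ·
  (1,5): δ = 79.19°  ·
  (2,3): δ = 106.03°  ·
  (2,4): δ = 37.74°  ·
  (2,5): δ = 23.65°  ·
  (3,4): δ = 111.71°  ·
  (3,5): δ = 50.32°  ·
  (4,5): δ = 118.61°  ·
antipodal pairs: 1

count = 1; pairs: (0,3)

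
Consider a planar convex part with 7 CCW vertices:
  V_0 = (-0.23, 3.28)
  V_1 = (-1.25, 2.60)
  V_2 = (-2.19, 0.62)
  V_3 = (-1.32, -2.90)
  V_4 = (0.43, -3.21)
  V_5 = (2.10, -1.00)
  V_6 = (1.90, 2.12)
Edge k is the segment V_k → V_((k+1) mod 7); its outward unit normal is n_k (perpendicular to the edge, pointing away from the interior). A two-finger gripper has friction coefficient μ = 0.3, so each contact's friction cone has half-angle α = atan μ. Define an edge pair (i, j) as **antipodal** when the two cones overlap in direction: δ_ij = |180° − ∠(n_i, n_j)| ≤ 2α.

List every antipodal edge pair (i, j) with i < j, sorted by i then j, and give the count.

α = atan 0.3 = 16.70°;  2α = 33.40°
n_0 = (-0.5547, +0.8321)
n_1 = (-0.9034, +0.4289)
n_2 = (-0.9708, -0.2399)
n_3 = (-0.1744, -0.9847)
n_4 = (+0.7978, -0.6029)
n_5 = (+0.9980, +0.0640)
n_6 = (+0.4783, +0.8782)
  (0,1): δ = 149.09°  ·
  (0,2): δ = 109.81°  ·
  (0,3): δ = 43.74°  ·
  (0,4): δ = 19.23°  ✓
  (0,5): δ = 59.98°  ·
  (0,6): δ = 117.74°  ·
  (1,2): δ = 140.72°  ·
  (1,3): δ = 74.65°  ·
  (1,4): δ = 11.68°  ✓
  (1,5): δ = 29.06°  ✓
  (1,6): δ = 86.82°  ·
  (2,3): δ = 113.93°  ·
  (2,4): δ = 50.96°  ·
  (2,5): δ = 10.22°  ✓
  (2,6): δ = 47.54°  ·
  (3,4): δ = 117.03°  ·
  (3,5): δ = 76.29°  ·
  (3,6): δ = 18.53°  ✓
  (4,5): δ = 139.26°  ·
  (4,6): δ = 81.50°  ·
  (5,6): δ = 122.24°  ·
antipodal pairs: 5

count = 5; pairs: (0,4), (1,4), (1,5), (2,5), (3,6)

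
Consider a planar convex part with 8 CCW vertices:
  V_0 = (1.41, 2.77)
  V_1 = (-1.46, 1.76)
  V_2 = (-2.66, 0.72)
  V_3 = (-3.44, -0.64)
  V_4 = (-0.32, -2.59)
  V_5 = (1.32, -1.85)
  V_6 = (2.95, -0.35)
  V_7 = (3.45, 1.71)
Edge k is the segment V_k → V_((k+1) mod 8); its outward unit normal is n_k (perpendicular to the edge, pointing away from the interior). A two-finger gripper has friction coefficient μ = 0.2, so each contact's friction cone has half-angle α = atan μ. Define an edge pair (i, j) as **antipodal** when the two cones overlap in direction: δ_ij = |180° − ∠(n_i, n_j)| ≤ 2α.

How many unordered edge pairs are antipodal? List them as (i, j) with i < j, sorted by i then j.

count = 6; pairs: (0,4), (1,4), (1,5), (2,5), (2,6), (3,7)

α = atan 0.2 = 11.31°;  2α = 22.62°
n_0 = (-0.3320, +0.9433)
n_1 = (-0.6549, +0.7557)
n_2 = (-0.8675, +0.4975)
n_3 = (-0.5300, -0.8480)
n_4 = (+0.4113, -0.9115)
n_5 = (+0.6772, -0.7358)
n_6 = (+0.9718, -0.2359)
n_7 = (+0.4611, +0.8874)
  (0,1): δ = 158.47°  ·
  (0,2): δ = 139.22°  ·
  (0,3): δ = 51.39°  ·
  (0,4): δ = 4.90°  ✓
  (0,5): δ = 23.23°  ·
  (0,6): δ = 56.97°  ·
  (0,7): δ = 133.16°  ·
  (1,2): δ = 160.75°  ·
  (1,3): δ = 72.92°  ·
  (1,4): δ = 16.63°  ✓
  (1,5): δ = 1.71°  ✓
  (1,6): δ = 35.44°  ·
  (1,7): δ = 111.63°  ·
  (2,3): δ = 92.17°  ·
  (2,4): δ = 35.88°  ·
  (2,5): δ = 17.54°  ✓
  (2,6): δ = 16.19°  ✓
  (2,7): δ = 92.38°  ·
  (3,4): δ = 123.71°  ·
  (3,5): δ = 105.37°  ·
  (3,6): δ = 71.64°  ·
  (3,7): δ = 4.55°  ✓
  (4,5): δ = 161.66°  ·
  (4,6): δ = 127.93°  ·
  (4,7): δ = 51.74°  ·
  (5,6): δ = 146.26°  ·
  (5,7): δ = 70.08°  ·
  (6,7): δ = 103.81°  ·
antipodal pairs: 6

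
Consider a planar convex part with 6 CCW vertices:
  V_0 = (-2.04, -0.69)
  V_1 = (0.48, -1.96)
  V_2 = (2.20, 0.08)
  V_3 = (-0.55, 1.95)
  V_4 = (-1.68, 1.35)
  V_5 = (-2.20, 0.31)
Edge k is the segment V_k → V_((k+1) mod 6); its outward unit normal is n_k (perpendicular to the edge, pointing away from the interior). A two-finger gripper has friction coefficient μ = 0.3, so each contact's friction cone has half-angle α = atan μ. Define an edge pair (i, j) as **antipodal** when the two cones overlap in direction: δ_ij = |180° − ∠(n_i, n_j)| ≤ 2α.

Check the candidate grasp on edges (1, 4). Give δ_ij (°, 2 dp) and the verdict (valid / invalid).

δ = 13.57°, valid

α = atan 0.3 = 16.70°;  2α = 33.40°
edge 1: e_1 = (+1.72, +2.04);  n_1 = (+0.7645, -0.6446)
edge 4: e_4 = (-0.52, -1.04);  n_4 = (-0.8944, +0.4472)
∠(n_1, n_4) = 166.43°
δ = |180° − 166.43°| = 13.57°
13.57° ≤ 2α = 33.40°  →  valid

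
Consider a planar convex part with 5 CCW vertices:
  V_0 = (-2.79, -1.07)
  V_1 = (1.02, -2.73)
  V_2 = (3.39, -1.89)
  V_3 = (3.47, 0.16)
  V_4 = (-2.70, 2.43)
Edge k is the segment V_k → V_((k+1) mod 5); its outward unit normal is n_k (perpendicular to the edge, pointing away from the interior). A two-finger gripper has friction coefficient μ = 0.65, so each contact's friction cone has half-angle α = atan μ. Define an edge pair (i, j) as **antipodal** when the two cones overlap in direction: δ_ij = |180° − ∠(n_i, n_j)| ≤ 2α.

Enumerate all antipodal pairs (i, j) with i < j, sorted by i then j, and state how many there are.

count = 3; pairs: (0,3), (1,3), (2,4)

α = atan 0.65 = 33.02°;  2α = 66.05°
n_0 = (-0.3994, -0.9168)
n_1 = (+0.3341, -0.9425)
n_2 = (+0.9992, -0.0390)
n_3 = (+0.3453, +0.9385)
n_4 = (-0.9997, +0.0257)
  (0,1): δ = 136.94°  ·
  (0,2): δ = 68.69°  ·
  (0,3): δ = 3.34°  ✓
  (0,4): δ = 112.07°  ·
  (1,2): δ = 111.75°  ·
  (1,3): δ = 39.71°  ✓
  (1,4): δ = 69.01°  ·
  (2,3): δ = 107.96°  ·
  (2,4): δ = 0.76°  ✓
  (3,4): δ = 71.27°  ·
antipodal pairs: 3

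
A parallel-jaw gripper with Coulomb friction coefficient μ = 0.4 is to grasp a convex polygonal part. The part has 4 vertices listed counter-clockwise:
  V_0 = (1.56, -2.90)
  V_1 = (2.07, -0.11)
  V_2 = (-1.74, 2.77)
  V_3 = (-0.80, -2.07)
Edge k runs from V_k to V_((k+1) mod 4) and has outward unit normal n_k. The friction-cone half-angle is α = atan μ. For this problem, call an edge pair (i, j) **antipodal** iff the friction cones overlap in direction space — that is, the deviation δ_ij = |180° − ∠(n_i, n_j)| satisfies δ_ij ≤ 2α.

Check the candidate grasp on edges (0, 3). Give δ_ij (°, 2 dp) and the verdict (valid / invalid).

α = atan 0.4 = 21.80°;  2α = 43.60°
edge 0: e_0 = (+0.51, +2.79);  n_0 = (+0.9837, -0.1798)
edge 3: e_3 = (+2.36, -0.83);  n_3 = (-0.3318, -0.9434)
∠(n_0, n_3) = 99.02°
δ = |180° − 99.02°| = 80.98°
80.98° > 2α = 43.60°  →  invalid

δ = 80.98°, invalid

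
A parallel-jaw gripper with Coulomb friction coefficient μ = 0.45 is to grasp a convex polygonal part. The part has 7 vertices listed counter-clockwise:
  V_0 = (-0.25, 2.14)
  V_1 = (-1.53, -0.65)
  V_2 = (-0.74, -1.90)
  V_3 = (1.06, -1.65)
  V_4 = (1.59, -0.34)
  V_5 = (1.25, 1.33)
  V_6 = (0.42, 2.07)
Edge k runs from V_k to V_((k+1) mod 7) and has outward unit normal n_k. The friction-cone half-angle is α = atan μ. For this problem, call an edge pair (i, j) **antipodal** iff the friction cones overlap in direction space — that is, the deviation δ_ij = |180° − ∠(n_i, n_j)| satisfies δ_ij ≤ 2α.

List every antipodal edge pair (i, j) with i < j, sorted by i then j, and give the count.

α = atan 0.45 = 24.23°;  2α = 48.46°
n_0 = (-0.9089, +0.4170)
n_1 = (-0.8453, -0.5342)
n_2 = (+0.1376, -0.9905)
n_3 = (+0.9270, -0.3750)
n_4 = (+0.9799, +0.1995)
n_5 = (+0.6655, +0.7464)
n_6 = (+0.1039, +0.9946)
  (0,1): δ = 123.06°  ·
  (0,2): δ = 57.45°  ·
  (0,3): δ = 2.62°  ✓
  (0,4): δ = 36.15°  ✓
  (0,5): δ = 72.93°  ·
  (0,6): δ = 108.68°  ·
  (1,2): δ = 114.39°  ·
  (1,3): δ = 54.32°  ·
  (1,4): δ = 20.79°  ✓
  (1,5): δ = 15.99°  ✓
  (1,6): δ = 51.74°  ·
  (2,3): δ = 119.93°  ·
  (2,4): δ = 86.40°  ·
  (2,5): δ = 49.63°  ·
  (2,6): δ = 13.87°  ✓
  (3,4): δ = 146.46°  ·
  (3,5): δ = 109.69°  ·
  (3,6): δ = 73.94°  ·
  (4,5): δ = 143.23°  ·
  (4,6): δ = 107.47°  ·
  (5,6): δ = 144.25°  ·
antipodal pairs: 5

count = 5; pairs: (0,3), (0,4), (1,4), (1,5), (2,6)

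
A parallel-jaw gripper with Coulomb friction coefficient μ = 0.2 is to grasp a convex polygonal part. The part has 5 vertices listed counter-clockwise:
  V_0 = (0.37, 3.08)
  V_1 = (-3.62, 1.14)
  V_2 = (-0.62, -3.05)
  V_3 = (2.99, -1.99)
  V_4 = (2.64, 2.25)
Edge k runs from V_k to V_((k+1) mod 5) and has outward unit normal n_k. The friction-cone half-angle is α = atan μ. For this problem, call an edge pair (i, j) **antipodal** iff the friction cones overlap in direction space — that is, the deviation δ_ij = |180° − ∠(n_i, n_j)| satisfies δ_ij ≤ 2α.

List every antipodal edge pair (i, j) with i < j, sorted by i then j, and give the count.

count = 1; pairs: (0,2)

α = atan 0.2 = 11.31°;  2α = 22.62°
n_0 = (-0.4373, +0.8993)
n_1 = (-0.8131, -0.5822)
n_2 = (+0.2817, -0.9595)
n_3 = (+0.9966, +0.0823)
n_4 = (+0.3434, +0.9392)
  (0,1): δ = 80.33°  ·
  (0,2): δ = 9.57°  ✓
  (0,3): δ = 68.79°  ·
  (0,4): δ = 133.99°  ·
  (1,2): δ = 109.24°  ·
  (1,3): δ = 30.88°  ·
  (1,4): δ = 34.31°  ·
  (2,3): δ = 101.64°  ·
  (2,4): δ = 36.45°  ·
  (3,4): δ = 114.80°  ·
antipodal pairs: 1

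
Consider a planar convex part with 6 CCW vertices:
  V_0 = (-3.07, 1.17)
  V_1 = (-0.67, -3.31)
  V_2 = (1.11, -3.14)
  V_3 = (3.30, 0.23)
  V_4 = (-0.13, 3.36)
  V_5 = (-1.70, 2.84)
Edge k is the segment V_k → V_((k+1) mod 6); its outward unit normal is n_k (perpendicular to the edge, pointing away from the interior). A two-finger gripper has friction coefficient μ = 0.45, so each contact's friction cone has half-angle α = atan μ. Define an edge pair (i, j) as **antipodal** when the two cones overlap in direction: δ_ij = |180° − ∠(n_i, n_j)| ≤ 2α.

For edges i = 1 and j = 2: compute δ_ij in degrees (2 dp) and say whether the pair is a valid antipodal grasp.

α = atan 0.45 = 24.23°;  2α = 48.46°
edge 1: e_1 = (+1.78, +0.17);  n_1 = (+0.0951, -0.9955)
edge 2: e_2 = (+2.19, +3.37);  n_2 = (+0.8385, -0.5449)
∠(n_1, n_2) = 51.53°
δ = |180° − 51.53°| = 128.47°
128.47° > 2α = 48.46°  →  invalid

δ = 128.47°, invalid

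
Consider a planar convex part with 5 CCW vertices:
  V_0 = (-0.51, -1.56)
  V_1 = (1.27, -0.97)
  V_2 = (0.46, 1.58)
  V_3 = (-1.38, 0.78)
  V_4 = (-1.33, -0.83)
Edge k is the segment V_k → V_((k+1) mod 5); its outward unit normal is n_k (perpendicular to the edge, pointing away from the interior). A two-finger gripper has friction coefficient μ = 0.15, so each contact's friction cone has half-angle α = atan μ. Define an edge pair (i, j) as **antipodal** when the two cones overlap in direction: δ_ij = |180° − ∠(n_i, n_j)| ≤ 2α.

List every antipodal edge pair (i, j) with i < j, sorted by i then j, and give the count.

count = 2; pairs: (0,2), (1,3)

α = atan 0.15 = 8.53°;  2α = 17.06°
n_0 = (+0.3146, -0.9492)
n_1 = (+0.9531, +0.3027)
n_2 = (-0.3987, +0.9171)
n_3 = (-0.9995, -0.0310)
n_4 = (-0.6649, -0.7469)
  (0,1): δ = 90.72°  ·
  (0,2): δ = 5.16°  ✓
  (0,3): δ = 73.44°  ·
  (0,4): δ = 119.98°  ·
  (1,2): δ = 84.12°  ·
  (1,3): δ = 15.84°  ✓
  (1,4): δ = 30.70°  ·
  (2,3): δ = 111.72°  ·
  (2,4): δ = 65.18°  ·
  (3,4): δ = 133.46°  ·
antipodal pairs: 2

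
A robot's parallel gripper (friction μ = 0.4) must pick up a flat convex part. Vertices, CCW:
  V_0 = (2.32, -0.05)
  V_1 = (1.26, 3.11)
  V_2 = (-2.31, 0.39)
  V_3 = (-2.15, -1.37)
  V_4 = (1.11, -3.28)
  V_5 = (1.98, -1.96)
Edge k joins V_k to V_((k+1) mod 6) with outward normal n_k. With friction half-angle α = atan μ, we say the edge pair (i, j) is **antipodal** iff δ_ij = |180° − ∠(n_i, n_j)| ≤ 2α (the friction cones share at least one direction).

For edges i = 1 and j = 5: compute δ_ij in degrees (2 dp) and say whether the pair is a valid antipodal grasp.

α = atan 0.4 = 21.80°;  2α = 43.60°
edge 1: e_1 = (-3.57, -2.72);  n_1 = (-0.6060, +0.7954)
edge 5: e_5 = (+0.34, +1.91);  n_5 = (+0.9845, -0.1753)
∠(n_1, n_5) = 137.40°
δ = |180° − 137.40°| = 42.60°
42.60° ≤ 2α = 43.60°  →  valid

δ = 42.60°, valid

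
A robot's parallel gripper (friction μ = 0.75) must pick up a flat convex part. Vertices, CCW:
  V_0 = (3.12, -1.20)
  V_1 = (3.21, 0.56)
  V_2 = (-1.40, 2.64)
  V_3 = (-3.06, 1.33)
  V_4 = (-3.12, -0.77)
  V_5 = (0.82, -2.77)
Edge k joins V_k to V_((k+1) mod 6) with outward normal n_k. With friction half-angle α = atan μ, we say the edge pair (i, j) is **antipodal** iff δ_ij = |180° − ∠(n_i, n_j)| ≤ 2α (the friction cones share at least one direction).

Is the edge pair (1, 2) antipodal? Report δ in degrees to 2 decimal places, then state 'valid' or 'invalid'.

δ = 117.44°, invalid

α = atan 0.75 = 36.87°;  2α = 73.74°
edge 1: e_1 = (-4.61, +2.08);  n_1 = (+0.4113, +0.9115)
edge 2: e_2 = (-1.66, -1.31);  n_2 = (-0.6195, +0.7850)
∠(n_1, n_2) = 62.56°
δ = |180° − 62.56°| = 117.44°
117.44° > 2α = 73.74°  →  invalid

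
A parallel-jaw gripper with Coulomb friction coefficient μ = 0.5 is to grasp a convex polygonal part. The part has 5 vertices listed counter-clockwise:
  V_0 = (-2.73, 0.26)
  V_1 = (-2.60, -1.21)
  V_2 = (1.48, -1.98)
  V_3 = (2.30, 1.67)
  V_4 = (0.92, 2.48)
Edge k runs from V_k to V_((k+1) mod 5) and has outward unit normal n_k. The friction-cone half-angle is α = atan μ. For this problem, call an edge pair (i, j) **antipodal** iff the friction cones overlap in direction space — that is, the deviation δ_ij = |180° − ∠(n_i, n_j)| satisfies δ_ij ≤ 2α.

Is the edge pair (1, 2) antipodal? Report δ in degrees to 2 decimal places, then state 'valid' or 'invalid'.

δ = 91.97°, invalid

α = atan 0.5 = 26.57°;  2α = 53.13°
edge 1: e_1 = (+4.08, -0.77);  n_1 = (-0.1855, -0.9827)
edge 2: e_2 = (+0.82, +3.65);  n_2 = (+0.9757, -0.2192)
∠(n_1, n_2) = 88.03°
δ = |180° − 88.03°| = 91.97°
91.97° > 2α = 53.13°  →  invalid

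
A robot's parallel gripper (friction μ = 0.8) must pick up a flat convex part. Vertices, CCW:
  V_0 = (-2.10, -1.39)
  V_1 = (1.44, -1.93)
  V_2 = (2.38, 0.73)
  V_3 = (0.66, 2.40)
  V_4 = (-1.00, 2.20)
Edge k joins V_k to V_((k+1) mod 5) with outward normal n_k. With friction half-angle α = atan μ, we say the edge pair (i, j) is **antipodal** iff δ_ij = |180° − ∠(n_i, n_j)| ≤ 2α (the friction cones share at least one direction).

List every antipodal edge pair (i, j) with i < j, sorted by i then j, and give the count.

count = 5; pairs: (0,2), (0,3), (1,3), (1,4), (2,4)

α = atan 0.8 = 38.66°;  2α = 77.32°
n_0 = (-0.1508, -0.9886)
n_1 = (+0.9429, -0.3332)
n_2 = (+0.6966, +0.7175)
n_3 = (-0.1196, +0.9928)
n_4 = (-0.9561, +0.2930)
  (0,1): δ = 100.79°  ·
  (0,2): δ = 35.48°  ✓
  (0,3): δ = 15.54°  ✓
  (0,4): δ = 81.64°  ·
  (1,2): δ = 114.69°  ·
  (1,3): δ = 63.67°  ✓
  (1,4): δ = 2.43°  ✓
  (2,3): δ = 128.98°  ·
  (2,4): δ = 62.88°  ✓
  (3,4): δ = 113.91°  ·
antipodal pairs: 5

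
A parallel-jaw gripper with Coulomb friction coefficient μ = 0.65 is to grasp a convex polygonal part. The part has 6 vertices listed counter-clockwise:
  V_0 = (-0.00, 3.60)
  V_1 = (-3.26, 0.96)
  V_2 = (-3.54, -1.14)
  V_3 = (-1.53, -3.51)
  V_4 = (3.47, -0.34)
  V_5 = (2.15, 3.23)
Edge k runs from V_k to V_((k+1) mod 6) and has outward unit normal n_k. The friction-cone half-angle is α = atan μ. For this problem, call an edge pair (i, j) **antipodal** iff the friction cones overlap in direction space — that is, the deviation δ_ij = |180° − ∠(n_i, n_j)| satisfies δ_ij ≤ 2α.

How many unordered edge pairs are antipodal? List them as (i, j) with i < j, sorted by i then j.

count = 6; pairs: (0,3), (1,3), (1,4), (2,4), (2,5), (3,5)

α = atan 0.65 = 33.02°;  2α = 66.05°
n_0 = (-0.6293, +0.7771)
n_1 = (-0.9912, +0.1322)
n_2 = (-0.7627, -0.6468)
n_3 = (+0.5355, -0.8446)
n_4 = (+0.9379, +0.3468)
n_5 = (+0.1696, +0.9855)
  (0,1): δ = 136.60°  ·
  (0,2): δ = 88.70°  ·
  (0,3): δ = 6.63°  ✓
  (0,4): δ = 71.29°  ·
  (0,5): δ = 131.23°  ·
  (1,2): δ = 132.10°  ·
  (1,3): δ = 50.03°  ✓
  (1,4): δ = 27.89°  ✓
  (1,5): δ = 87.83°  ·
  (2,3): δ = 97.93°  ·
  (2,4): δ = 20.01°  ✓
  (2,5): δ = 39.93°  ✓
  (3,4): δ = 102.08°  ·
  (3,5): δ = 42.14°  ✓
  (4,5): δ = 120.06°  ·
antipodal pairs: 6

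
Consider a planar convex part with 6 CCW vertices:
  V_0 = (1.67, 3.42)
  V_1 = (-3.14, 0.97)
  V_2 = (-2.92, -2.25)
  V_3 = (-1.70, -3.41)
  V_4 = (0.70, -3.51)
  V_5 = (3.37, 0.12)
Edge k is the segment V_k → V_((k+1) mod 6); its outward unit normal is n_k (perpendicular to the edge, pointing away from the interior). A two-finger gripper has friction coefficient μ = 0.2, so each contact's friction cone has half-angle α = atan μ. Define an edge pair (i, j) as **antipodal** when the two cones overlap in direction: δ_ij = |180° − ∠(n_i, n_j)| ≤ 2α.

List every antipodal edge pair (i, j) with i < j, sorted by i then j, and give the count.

count = 1; pairs: (2,5)

α = atan 0.2 = 11.31°;  2α = 22.62°
n_0 = (-0.4539, +0.8911)
n_1 = (-0.9977, -0.0682)
n_2 = (-0.6891, -0.7247)
n_3 = (-0.0416, -0.9991)
n_4 = (+0.8056, -0.5925)
n_5 = (+0.8890, +0.4580)
  (0,1): δ = 113.08°  ·
  (0,2): δ = 70.55°  ·
  (0,3): δ = 29.38°  ·
  (0,4): δ = 26.67°  ·
  (0,5): δ = 90.26°  ·
  (1,2): δ = 137.46°  ·
  (1,3): δ = 96.29°  ·
  (1,4): δ = 40.24°  ·
  (1,5): δ = 23.35°  ·
  (2,3): δ = 138.83°  ·
  (2,4): δ = 82.78°  ·
  (2,5): δ = 19.19°  ✓
  (3,4): δ = 123.95°  ·
  (3,5): δ = 60.36°  ·
  (4,5): δ = 116.41°  ·
antipodal pairs: 1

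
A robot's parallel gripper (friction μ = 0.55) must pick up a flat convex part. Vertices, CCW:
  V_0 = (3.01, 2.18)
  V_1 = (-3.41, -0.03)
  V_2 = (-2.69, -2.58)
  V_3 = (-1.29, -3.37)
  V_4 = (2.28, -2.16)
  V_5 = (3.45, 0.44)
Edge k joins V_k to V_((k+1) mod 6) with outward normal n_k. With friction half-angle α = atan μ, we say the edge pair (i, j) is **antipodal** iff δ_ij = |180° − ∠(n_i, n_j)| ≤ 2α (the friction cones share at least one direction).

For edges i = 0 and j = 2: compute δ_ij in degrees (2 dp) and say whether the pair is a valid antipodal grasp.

δ = 48.43°, valid

α = atan 0.55 = 28.81°;  2α = 57.62°
edge 0: e_0 = (-6.42, -2.21);  n_0 = (-0.3255, +0.9455)
edge 2: e_2 = (+1.40, -0.79);  n_2 = (-0.4914, -0.8709)
∠(n_0, n_2) = 131.57°
δ = |180° − 131.57°| = 48.43°
48.43° ≤ 2α = 57.62°  →  valid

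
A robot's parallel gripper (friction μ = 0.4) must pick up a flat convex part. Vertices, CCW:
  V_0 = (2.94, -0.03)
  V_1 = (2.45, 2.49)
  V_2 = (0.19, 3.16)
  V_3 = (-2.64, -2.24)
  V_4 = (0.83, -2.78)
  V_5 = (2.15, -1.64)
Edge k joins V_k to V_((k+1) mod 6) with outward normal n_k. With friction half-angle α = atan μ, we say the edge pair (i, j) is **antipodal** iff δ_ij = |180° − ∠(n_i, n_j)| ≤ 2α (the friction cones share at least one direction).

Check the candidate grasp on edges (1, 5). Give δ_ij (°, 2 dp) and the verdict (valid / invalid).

α = atan 0.4 = 21.80°;  2α = 43.60°
edge 1: e_1 = (-2.26, +0.67);  n_1 = (+0.2842, +0.9588)
edge 5: e_5 = (+0.79, +1.61);  n_5 = (+0.8977, -0.4405)
∠(n_1, n_5) = 99.62°
δ = |180° − 99.62°| = 80.38°
80.38° > 2α = 43.60°  →  invalid

δ = 80.38°, invalid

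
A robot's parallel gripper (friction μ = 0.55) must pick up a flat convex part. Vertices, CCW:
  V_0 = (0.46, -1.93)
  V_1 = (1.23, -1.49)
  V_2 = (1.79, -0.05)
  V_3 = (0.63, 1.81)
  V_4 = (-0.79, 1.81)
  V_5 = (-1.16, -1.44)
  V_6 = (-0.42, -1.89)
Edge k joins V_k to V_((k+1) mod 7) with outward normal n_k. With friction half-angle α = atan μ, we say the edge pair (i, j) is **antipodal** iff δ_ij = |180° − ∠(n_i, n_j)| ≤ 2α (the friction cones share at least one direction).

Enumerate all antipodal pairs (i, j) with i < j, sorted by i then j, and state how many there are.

count = 8; pairs: (0,3), (0,4), (1,4), (2,4), (2,5), (2,6), (3,5), (3,6)

α = atan 0.55 = 28.81°;  2α = 57.62°
n_0 = (+0.4961, -0.8682)
n_1 = (+0.9320, -0.3624)
n_2 = (+0.8485, +0.5292)
n_3 = (+0.0000, +1.0000)
n_4 = (-0.9936, +0.1131)
n_5 = (-0.5196, -0.8544)
n_6 = (-0.0454, -0.9990)
  (0,1): δ = 141.00°  ·
  (0,2): δ = 87.79°  ·
  (0,3): δ = 29.74°  ✓
  (0,4): δ = 53.76°  ✓
  (0,5): δ = 118.95°  ·
  (0,6): δ = 147.65°  ·
  (1,2): δ = 126.80°  ·
  (1,3): δ = 68.75°  ·
  (1,4): δ = 14.76°  ✓
  (1,5): δ = 79.95°  ·
  (1,6): δ = 108.65°  ·
  (2,3): δ = 121.95°  ·
  (2,4): δ = 38.44°  ✓
  (2,5): δ = 26.75°  ✓
  (2,6): δ = 55.45°  ✓
  (3,4): δ = 96.49°  ·
  (3,5): δ = 31.30°  ✓
  (3,6): δ = 2.60°  ✓
  (4,5): δ = 114.81°  ·
  (4,6): δ = 86.11°  ·
  (5,6): δ = 151.30°  ·
antipodal pairs: 8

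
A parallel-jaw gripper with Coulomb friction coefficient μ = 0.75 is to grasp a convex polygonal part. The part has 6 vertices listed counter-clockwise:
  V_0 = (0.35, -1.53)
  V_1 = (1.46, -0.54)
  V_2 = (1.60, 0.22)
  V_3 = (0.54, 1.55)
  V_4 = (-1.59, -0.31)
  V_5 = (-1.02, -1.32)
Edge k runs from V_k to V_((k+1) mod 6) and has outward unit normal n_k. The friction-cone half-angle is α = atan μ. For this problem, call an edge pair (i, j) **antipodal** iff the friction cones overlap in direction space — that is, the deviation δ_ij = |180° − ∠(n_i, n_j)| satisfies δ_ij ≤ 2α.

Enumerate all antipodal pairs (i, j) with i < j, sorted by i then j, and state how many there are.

α = atan 0.75 = 36.87°;  2α = 73.74°
n_0 = (+0.6656, -0.7463)
n_1 = (+0.9835, -0.1812)
n_2 = (+0.7820, +0.6233)
n_3 = (-0.6578, +0.7532)
n_4 = (-0.8709, -0.4915)
n_5 = (-0.1515, -0.9885)
  (0,1): δ = 142.17°  ·
  (0,2): δ = 93.17°  ·
  (0,3): δ = 0.60°  ✓
  (0,4): δ = 77.71°  ·
  (0,5): δ = 129.56°  ·
  (1,2): δ = 131.01°  ·
  (1,3): δ = 38.43°  ✓
  (1,4): δ = 39.88°  ✓
  (1,5): δ = 91.72°  ·
  (2,3): δ = 87.43°  ·
  (2,4): δ = 9.12°  ✓
  (2,5): δ = 42.73°  ✓
  (3,4): δ = 101.69°  ·
  (3,5): δ = 49.84°  ✓
  (4,5): δ = 128.15°  ·
antipodal pairs: 6

count = 6; pairs: (0,3), (1,3), (1,4), (2,4), (2,5), (3,5)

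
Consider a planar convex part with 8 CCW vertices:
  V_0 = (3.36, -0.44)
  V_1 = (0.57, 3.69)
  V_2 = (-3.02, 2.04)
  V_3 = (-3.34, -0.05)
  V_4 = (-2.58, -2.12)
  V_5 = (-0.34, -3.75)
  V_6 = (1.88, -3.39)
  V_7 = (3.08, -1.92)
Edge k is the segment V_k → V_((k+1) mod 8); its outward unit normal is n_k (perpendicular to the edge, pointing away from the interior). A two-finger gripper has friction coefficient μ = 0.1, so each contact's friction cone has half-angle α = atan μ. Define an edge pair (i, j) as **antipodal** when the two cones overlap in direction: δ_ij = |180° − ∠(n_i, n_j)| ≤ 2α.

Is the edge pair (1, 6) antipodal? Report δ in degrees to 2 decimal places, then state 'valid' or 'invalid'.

α = atan 0.1 = 5.71°;  2α = 11.42°
edge 1: e_1 = (-3.59, -1.65);  n_1 = (-0.4176, +0.9086)
edge 6: e_6 = (+1.20, +1.47);  n_6 = (+0.7747, -0.6324)
∠(n_1, n_6) = 153.91°
δ = |180° − 153.91°| = 26.09°
26.09° > 2α = 11.42°  →  invalid

δ = 26.09°, invalid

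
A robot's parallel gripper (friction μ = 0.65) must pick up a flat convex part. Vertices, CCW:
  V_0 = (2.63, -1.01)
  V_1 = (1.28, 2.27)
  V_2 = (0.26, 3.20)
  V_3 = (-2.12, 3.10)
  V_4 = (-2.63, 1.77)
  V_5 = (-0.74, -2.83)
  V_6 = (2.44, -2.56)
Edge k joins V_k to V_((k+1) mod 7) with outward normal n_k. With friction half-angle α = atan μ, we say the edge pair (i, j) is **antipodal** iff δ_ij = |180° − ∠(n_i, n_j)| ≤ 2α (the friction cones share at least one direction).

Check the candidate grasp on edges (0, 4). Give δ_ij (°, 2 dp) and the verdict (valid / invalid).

α = atan 0.65 = 33.02°;  2α = 66.05°
edge 0: e_0 = (-1.35, +3.28);  n_0 = (+0.9247, +0.3806)
edge 4: e_4 = (+1.89, -4.60);  n_4 = (-0.9250, -0.3800)
∠(n_0, n_4) = 179.96°
δ = |180° − 179.96°| = 0.04°
0.04° ≤ 2α = 66.05°  →  valid

δ = 0.04°, valid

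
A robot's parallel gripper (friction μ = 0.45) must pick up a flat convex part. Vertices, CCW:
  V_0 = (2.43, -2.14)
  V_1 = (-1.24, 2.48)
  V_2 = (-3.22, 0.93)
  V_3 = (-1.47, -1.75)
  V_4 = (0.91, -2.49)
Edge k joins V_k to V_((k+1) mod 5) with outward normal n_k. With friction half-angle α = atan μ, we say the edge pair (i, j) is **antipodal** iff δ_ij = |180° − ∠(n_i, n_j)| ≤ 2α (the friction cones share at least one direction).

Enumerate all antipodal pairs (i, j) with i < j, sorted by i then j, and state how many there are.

count = 3; pairs: (0,2), (0,3), (1,4)

α = atan 0.45 = 24.23°;  2α = 48.46°
n_0 = (+0.7830, +0.6220)
n_1 = (-0.6164, +0.7874)
n_2 = (-0.8373, -0.5467)
n_3 = (-0.2969, -0.9549)
n_4 = (+0.2244, -0.9745)
  (0,1): δ = 90.41°  ·
  (0,2): δ = 5.32°  ✓
  (0,3): δ = 34.27°  ✓
  (0,4): δ = 64.50°  ·
  (1,2): δ = 94.91°  ·
  (1,3): δ = 55.33°  ·
  (1,4): δ = 25.09°  ✓
  (2,3): δ = 140.42°  ·
  (2,4): δ = 110.18°  ·
  (3,4): δ = 149.76°  ·
antipodal pairs: 3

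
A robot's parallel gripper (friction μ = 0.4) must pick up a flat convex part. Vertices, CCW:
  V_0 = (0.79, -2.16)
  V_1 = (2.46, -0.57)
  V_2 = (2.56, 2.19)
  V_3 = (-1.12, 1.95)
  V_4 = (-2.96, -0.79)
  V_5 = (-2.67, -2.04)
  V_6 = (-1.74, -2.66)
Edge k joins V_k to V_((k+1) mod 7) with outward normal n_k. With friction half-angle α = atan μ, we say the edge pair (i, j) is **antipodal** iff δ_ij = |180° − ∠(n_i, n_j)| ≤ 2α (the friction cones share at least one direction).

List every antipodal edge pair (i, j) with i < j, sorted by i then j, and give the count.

count = 6; pairs: (0,2), (0,3), (1,3), (1,4), (2,5), (2,6)

α = atan 0.4 = 21.80°;  2α = 43.60°
n_0 = (+0.6895, -0.7242)
n_1 = (+0.9993, -0.0362)
n_2 = (-0.0651, +0.9979)
n_3 = (-0.8302, +0.5575)
n_4 = (-0.9741, -0.2260)
n_5 = (-0.5547, -0.8321)
n_6 = (+0.1939, -0.9810)
  (0,1): δ = 135.67°  ·
  (0,2): δ = 39.86°  ✓
  (0,3): δ = 12.52°  ✓
  (0,4): δ = 59.47°  ·
  (0,5): δ = 102.72°  ·
  (0,6): δ = 147.58°  ·
  (1,2): δ = 84.19°  ·
  (1,3): δ = 31.81°  ✓
  (1,4): δ = 15.14°  ✓
  (1,5): δ = 58.38°  ·
  (1,6): δ = 103.25°  ·
  (2,3): δ = 127.61°  ·
  (2,4): δ = 80.67°  ·
  (2,5): δ = 37.42°  ✓
  (2,6): δ = 7.45°  ✓
  (3,4): δ = 133.06°  ·
  (3,5): δ = 89.81°  ·
  (3,6): δ = 44.94°  ·
  (4,5): δ = 136.75°  ·
  (4,6): δ = 91.88°  ·
  (5,6): δ = 135.13°  ·
antipodal pairs: 6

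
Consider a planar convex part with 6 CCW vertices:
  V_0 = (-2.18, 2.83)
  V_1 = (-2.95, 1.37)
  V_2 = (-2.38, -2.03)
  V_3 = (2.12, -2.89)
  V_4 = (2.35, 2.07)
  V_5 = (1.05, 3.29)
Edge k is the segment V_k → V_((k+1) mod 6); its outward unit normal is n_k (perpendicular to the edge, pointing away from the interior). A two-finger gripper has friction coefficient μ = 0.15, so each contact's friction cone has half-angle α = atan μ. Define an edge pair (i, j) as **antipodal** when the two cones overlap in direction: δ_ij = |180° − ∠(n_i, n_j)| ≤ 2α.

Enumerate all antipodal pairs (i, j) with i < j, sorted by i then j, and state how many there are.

count = 1; pairs: (1,3)

α = atan 0.15 = 8.53°;  2α = 17.06°
n_0 = (-0.8845, +0.4665)
n_1 = (-0.9862, -0.1653)
n_2 = (-0.1877, -0.9822)
n_3 = (+0.9989, -0.0463)
n_4 = (+0.6843, +0.7292)
n_5 = (-0.1410, +0.9900)
  (0,1): δ = 142.68°  ·
  (0,2): δ = 73.01°  ·
  (0,3): δ = 25.15°  ·
  (0,4): δ = 74.63°  ·
  (0,5): δ = 125.91°  ·
  (1,2): δ = 110.34°  ·
  (1,3): δ = 12.17°  ✓
  (1,4): δ = 37.30°  ·
  (1,5): δ = 88.59°  ·
  (2,3): δ = 81.84°  ·
  (2,4): δ = 32.36°  ·
  (2,5): δ = 18.92°  ·
  (3,4): δ = 130.53°  ·
  (3,5): δ = 79.24°  ·
  (4,5): δ = 128.71°  ·
antipodal pairs: 1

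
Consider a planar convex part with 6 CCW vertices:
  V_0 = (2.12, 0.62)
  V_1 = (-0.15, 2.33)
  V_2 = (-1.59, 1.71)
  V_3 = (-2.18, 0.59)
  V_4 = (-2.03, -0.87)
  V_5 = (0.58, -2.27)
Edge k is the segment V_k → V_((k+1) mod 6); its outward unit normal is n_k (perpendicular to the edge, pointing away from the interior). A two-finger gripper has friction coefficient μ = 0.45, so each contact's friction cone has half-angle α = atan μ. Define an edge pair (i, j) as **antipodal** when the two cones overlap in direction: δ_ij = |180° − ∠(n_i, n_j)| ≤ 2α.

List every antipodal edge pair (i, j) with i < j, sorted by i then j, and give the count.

count = 5; pairs: (0,3), (0,4), (1,5), (2,5), (3,5)

α = atan 0.45 = 24.23°;  2α = 48.46°
n_0 = (+0.6017, +0.7987)
n_1 = (-0.3955, +0.9185)
n_2 = (-0.8847, +0.4661)
n_3 = (-0.9948, -0.1022)
n_4 = (-0.4727, -0.8812)
n_5 = (+0.8825, -0.4703)
  (0,1): δ = 119.71°  ·
  (0,2): δ = 80.79°  ·
  (0,3): δ = 47.14°  ✓
  (0,4): δ = 8.78°  ✓
  (0,5): δ = 98.94°  ·
  (1,2): δ = 141.07°  ·
  (1,3): δ = 107.43°  ·
  (1,4): δ = 51.50°  ·
  (1,5): δ = 38.65°  ✓
  (2,3): δ = 146.35°  ·
  (2,4): δ = 90.43°  ·
  (2,5): δ = 0.27°  ✓
  (3,4): δ = 124.08°  ·
  (3,5): δ = 33.92°  ✓
  (4,5): δ = 89.84°  ·
antipodal pairs: 5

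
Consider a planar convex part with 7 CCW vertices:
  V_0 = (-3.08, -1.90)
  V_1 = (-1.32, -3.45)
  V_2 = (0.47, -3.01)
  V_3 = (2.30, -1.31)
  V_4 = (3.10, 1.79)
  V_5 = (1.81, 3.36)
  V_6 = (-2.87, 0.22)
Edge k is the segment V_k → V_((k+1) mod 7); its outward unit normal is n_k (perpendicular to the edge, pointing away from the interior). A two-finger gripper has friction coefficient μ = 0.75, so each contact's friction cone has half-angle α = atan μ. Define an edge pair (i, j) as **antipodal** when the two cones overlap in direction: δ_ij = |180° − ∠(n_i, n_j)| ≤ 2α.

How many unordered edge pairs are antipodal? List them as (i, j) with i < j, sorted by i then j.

α = atan 0.75 = 36.87°;  2α = 73.74°
n_0 = (-0.6609, -0.7505)
n_1 = (+0.2387, -0.9711)
n_2 = (+0.6806, -0.7327)
n_3 = (+0.9683, -0.2499)
n_4 = (+0.7726, +0.6348)
n_5 = (-0.5572, +0.8304)
n_6 = (-0.9951, +0.0986)
  (0,1): δ = 124.82°  ·
  (0,2): δ = 95.74°  ·
  (0,3): δ = 63.10°  ✓
  (0,4): δ = 9.22°  ✓
  (0,5): δ = 75.23°  ·
  (0,6): δ = 125.71°  ·
  (1,2): δ = 150.92°  ·
  (1,3): δ = 118.28°  ·
  (1,4): δ = 64.40°  ✓
  (1,5): δ = 20.05°  ✓
  (1,6): δ = 70.53°  ✓
  (2,3): δ = 147.36°  ·
  (2,4): δ = 93.48°  ·
  (2,5): δ = 9.03°  ✓
  (2,6): δ = 41.45°  ✓
  (3,4): δ = 126.12°  ·
  (3,5): δ = 41.67°  ✓
  (3,6): δ = 8.81°  ✓
  (4,5): δ = 95.55°  ·
  (4,6): δ = 45.07°  ✓
  (5,6): δ = 129.52°  ·
antipodal pairs: 10

count = 10; pairs: (0,3), (0,4), (1,4), (1,5), (1,6), (2,5), (2,6), (3,5), (3,6), (4,6)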